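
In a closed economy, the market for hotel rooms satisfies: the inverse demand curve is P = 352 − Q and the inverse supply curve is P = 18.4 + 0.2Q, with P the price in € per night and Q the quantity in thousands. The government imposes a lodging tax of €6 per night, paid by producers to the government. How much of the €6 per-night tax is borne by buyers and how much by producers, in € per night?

Buyers bear €5 per night; producers bear €1 per night.

Rewrite in direct form: Qd = 352 − P and Qs = 5P − 92.
Before the tax: set 352 − P = 5P − 92 → P* = €74, Q* = 278.
With the tax collected from producers, supply shifts: Qs = 5(P − 6) − 92.
Solving gives Q = 273 with buyers paying €79 and producers receiving €73 (the €6 wedge).
Burden on buyers: €5; on producers: €1. (They sum to €6.)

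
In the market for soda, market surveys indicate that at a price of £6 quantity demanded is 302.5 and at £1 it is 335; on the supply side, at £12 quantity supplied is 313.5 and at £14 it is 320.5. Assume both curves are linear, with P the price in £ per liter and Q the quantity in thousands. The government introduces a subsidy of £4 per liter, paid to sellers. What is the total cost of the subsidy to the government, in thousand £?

Demand slope: (335 − 302.5)/(1 − 6) = -6.5, so Qd = 341.5 − 6.5P.
Supply slope: (320.5 − 313.5)/(14 − 12) = 3.5, so Qs = 3.5P + 271.5.
Before the subsidy: set 341.5 − 6.5P = 3.5P + 271.5 → P* = £7, Q* = 296.
With a per-unit subsidy paid to sellers, each receives P + 4 per unit sold, so supply becomes Qs = 3.5(P + 4) + 271.5.
Solving gives Q = 305.1 with buyers paying £5.6 and sellers receiving £9.6 (the £4 wedge).
Outlay = t · Q = 4 · 305.1 = £1220.4.

Government outlay = £1220.4 thousand.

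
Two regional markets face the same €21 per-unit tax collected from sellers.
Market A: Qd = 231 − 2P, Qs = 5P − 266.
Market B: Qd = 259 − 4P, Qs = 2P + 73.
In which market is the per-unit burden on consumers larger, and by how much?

Market A, by €8.

Market A: pre-tax P* = €71, Q* = 89; post-tax Q = 59; per-unit burden on consumers = €15.
Market B: pre-tax P* = €31, Q* = 135; post-tax Q = 107; per-unit burden on consumers = €7.
Difference: €15 vs €7 → market A is larger by €8.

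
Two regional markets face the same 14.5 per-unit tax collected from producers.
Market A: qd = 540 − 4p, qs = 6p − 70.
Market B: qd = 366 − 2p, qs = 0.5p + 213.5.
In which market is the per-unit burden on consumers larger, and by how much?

Market A: pre-tax p* = 61, q* = 296; post-tax q = 261.2; per-unit burden on consumers = 8.7.
Market B: pre-tax p* = 61, q* = 244; post-tax q = 238.2; per-unit burden on consumers = 2.9.
Difference: 8.7 vs 2.9 → market A is larger by 5.8.

Market A, by 5.8.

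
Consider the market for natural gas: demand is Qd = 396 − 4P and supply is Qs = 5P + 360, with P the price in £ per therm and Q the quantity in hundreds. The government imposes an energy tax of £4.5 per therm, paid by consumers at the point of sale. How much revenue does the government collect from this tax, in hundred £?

Before the tax: set 396 − 4P = 5P + 360 → P* = £4, Q* = 380.
With the tax collected from consumers, demand (in seller-price terms) shifts: Qd = 396 − 4(P + 4.5).
Solving gives Q = 370 with consumers paying £6.5 and producers receiving £2 (the £4.5 wedge).
Revenue = t · Q = 4.5 · 370 = £1665.

Tax revenue = £1665 hundred.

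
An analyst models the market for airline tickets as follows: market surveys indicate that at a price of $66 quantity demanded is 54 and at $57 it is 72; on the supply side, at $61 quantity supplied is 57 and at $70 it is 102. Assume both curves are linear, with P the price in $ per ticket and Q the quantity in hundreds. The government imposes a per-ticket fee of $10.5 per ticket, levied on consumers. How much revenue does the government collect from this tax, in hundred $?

Tax revenue = $493.5 hundred.

Demand slope: (72 − 54)/(57 − 66) = -2, so Qd = 186 − 2P.
Supply slope: (102 − 57)/(70 − 61) = 5, so Qs = 5P − 248.
Without the tax, 186 − 2P = 5P − 248 gives 7P = 434, so P* = $62 and Q* = 62.
With the tax collected from consumers, demand (in seller-price terms) shifts: Qd = 186 − 2(P + 10.5).
New equilibrium: consumers pay $69.5, producers receive $59, Q = 47. (Wedge: Pb − Ps = 10.5.)
Revenue = t · Q = 10.5 · 47 = $493.5.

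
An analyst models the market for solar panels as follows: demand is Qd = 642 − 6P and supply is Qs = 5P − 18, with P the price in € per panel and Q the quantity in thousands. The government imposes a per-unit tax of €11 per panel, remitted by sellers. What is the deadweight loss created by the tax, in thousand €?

Before the tax: set 642 − 6P = 5P − 18 → P* = €60, Q* = 282.
With the tax collected from sellers, supply shifts: Qs = 5(P − 11) − 18.
Solving gives Q = 252 with consumers paying €65 and sellers receiving €54 (the €11 wedge).
Quantity falls by |ΔQ| = |282 − 252| = 30.
DWL = ½ · t · |ΔQ| = ½ · 11 · 30 = €165.

Deadweight loss = €165 thousand.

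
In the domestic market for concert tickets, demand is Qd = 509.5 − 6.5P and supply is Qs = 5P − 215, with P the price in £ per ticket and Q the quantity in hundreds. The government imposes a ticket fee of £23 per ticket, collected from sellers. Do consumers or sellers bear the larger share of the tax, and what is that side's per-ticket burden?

Sellers bear the larger share: £13 per ticket.

Before the tax: set 509.5 − 6.5P = 5P − 215 → P* = £63, Q* = 100.
With the tax collected from sellers, supply shifts: Qs = 5(P − 23) − 215.
New equilibrium: consumers pay £73, sellers receive £50, Q = 35. (Wedge: Pb − Ps = 23.)
Per-ticket burden: consumers £10, sellers £13.
Sellers take the larger share because supply is less price-elastic here (demand slope 6.5 vs supply slope 5).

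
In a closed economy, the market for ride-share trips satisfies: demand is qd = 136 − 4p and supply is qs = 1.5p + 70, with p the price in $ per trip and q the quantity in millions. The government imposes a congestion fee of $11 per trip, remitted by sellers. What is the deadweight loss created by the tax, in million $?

Deadweight loss = $66 million.

Before the tax: set 136 − 4p = 1.5p + 70 → p* = $12, q* = 88.
With the tax collected from sellers, supply shifts: qs = 1.5(p − 11) + 70.
Solving gives q = 76 with consumers paying $15 and sellers receiving $4 (the $11 wedge).
Quantity falls by |ΔQ| = |88 − 76| = 12.
DWL = ½ · t · |ΔQ| = ½ · 11 · 12 = $66.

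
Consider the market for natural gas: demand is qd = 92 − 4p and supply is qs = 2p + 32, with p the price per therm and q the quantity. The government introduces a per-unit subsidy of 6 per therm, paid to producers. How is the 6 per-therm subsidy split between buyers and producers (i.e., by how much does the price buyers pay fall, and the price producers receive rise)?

Before the subsidy: set 92 − 4p = 2p + 32 → p* = 10, q* = 52.
With a per-unit subsidy paid to producers, each receives p + 6 per unit sold, so supply becomes qs = 2(p + 6) + 32.
New equilibrium: buyers pay 8, producers receive 14, q = 60. (Wedge: pb − ps = −6.)
Gain to buyers: 2; to producers: 4. (They sum to 6.)

Buyers gain 2 per therm; producers gain 4 per therm.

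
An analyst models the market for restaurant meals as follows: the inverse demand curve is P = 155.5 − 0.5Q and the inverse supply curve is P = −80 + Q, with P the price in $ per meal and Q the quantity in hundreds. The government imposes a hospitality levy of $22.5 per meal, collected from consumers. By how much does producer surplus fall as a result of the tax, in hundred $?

Producer surplus falls by $2242.5 hundred.

Rewrite in direct form: Qd = 311 − 2P and Qs = P + 80.
Before the tax: set 311 − 2P = P + 80 → P* = $77, Q* = 157.
With the tax collected from consumers, demand (in seller-price terms) shifts: Qd = 311 − 2(P + 22.5).
Solving gives Q = 142 with consumers paying $84.5 and producers receiving $62 (the $22.5 wedge).
ΔPS is the trapezoid between Q = 142 and Q = 157 of height $15: ½ · (157 + 142) · 15 = $2242.5.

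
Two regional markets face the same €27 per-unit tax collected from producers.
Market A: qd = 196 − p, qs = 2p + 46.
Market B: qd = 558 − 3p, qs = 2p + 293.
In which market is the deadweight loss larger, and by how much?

Market B, by €194.4.

Market A: pre-tax p* = €50, q* = 146; post-tax q = 128; deadweight loss = €243.
Market B: pre-tax p* = €53, q* = 399; post-tax q = 366.6; deadweight loss = €437.4.
Difference: €243 vs €437.4 → market B is larger by €194.4.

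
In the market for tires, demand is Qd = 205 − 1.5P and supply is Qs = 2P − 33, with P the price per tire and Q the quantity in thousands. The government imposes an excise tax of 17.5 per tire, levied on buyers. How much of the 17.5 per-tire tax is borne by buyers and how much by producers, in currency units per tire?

Buyers bear 10 per tire; producers bear 7.5 per tire.

Before the tax: set 205 − 1.5P = 2P − 33 → P* = 68, Q* = 103.
With the tax collected from buyers, demand (in seller-price terms) shifts: Qd = 205 − 1.5(P + 17.5).
New equilibrium: buyers pay 78, producers receive 60.5, Q = 88. (Wedge: Pb − Ps = 17.5.)
Burden on buyers: 10; on producers: 7.5. (They sum to 17.5.)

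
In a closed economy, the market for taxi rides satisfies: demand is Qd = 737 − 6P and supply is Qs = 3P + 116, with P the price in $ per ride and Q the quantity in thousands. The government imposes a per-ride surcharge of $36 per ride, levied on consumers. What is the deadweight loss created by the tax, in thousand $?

Without the tax, 737 − 6P = 3P + 116 gives 9P = 621, so P* = $69 and Q* = 323.
With the tax collected from consumers, demand (in seller-price terms) shifts: Qd = 737 − 6(P + 36).
Solving gives Q = 251 with consumers paying $81 and producers receiving $45 (the $36 wedge).
Quantity falls by |ΔQ| = |323 − 251| = 72.
DWL = ½ · t · |ΔQ| = ½ · 36 · 72 = $1296.

Deadweight loss = $1296 thousand.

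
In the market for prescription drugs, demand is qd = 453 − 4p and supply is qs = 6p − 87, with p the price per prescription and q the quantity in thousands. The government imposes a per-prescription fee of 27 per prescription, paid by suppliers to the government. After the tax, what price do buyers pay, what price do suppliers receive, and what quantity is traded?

Buyers pay 70.2; suppliers receive 43.2; quantity = 172.2.

Without the tax, 453 − 4p = 6p − 87 gives 10p = 540, so p* = 54 and q* = 237.
With the tax collected from suppliers, supply shifts: qs = 6(p − 27) − 87.
New equilibrium: buyers pay 70.2, suppliers receive 43.2, q = 172.2. (Wedge: pb − ps = 27.)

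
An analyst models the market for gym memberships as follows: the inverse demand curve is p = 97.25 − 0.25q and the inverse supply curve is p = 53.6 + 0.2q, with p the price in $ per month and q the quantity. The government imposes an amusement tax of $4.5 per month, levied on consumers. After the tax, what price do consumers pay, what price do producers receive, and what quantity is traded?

Consumers pay $75.5; producers receive $71; quantity = 87.

Inverting to q(p) form: qd = 389 − 4p; qs = 5p − 268.
Without the tax, 389 − 4p = 5p − 268 gives 9p = 657, so p* = $73 and q* = 97.
With the tax collected from consumers, demand (in seller-price terms) shifts: qd = 389 − 4(p + 4.5).
New equilibrium: consumers pay $75.5, producers receive $71, q = 87. (Wedge: pb − ps = 4.5.)
The less price-elastic side of the market bears the larger share of a per-unit tax.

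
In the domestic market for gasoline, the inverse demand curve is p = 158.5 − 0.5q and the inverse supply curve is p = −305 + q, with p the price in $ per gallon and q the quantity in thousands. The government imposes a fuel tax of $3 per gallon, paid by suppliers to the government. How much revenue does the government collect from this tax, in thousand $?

Tax revenue = $921 thousand.

Rewrite in direct form: qd = 317 − 2p and qs = p + 305.
Before the tax: set 317 − 2p = p + 305 → p* = $4, q* = 309.
With the tax collected from suppliers, supply shifts: qs = (p − 3) + 305.
Solving gives q = 307 with consumers paying $5 and suppliers receiving $2 (the $3 wedge).
Revenue = t · Q = 3 · 307 = $921.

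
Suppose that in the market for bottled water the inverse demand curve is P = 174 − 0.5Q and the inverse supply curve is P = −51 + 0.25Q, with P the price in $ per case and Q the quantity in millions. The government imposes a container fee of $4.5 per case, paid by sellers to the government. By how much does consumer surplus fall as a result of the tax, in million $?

Consumer surplus falls by $891 million.

Inverting to Q(P) form: Qd = 348 − 2P; Qs = 4P + 204.
Before the tax: set 348 − 2P = 4P + 204 → P* = $24, Q* = 300.
With the tax collected from sellers, supply shifts: Qs = 4(P − 4.5) + 204.
Solving gives Q = 294 with buyers paying $27 and sellers receiving $22.5 (the $4.5 wedge).
ΔCS is the trapezoid between Q = 294 and Q = 300 of height $3: ½ · (300 + 294) · 3 = $891.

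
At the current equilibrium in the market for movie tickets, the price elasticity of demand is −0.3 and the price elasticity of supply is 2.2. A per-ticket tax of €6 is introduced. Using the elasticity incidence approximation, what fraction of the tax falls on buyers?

Incidence ratio: buyers' share ≈ εs / (εs + |εd|) = 2.2 / (2.2 + 0.3) = 0.88.
Supply is the more elastic side, so buyers bear the larger share.

Buyers' share ≈ 0.88.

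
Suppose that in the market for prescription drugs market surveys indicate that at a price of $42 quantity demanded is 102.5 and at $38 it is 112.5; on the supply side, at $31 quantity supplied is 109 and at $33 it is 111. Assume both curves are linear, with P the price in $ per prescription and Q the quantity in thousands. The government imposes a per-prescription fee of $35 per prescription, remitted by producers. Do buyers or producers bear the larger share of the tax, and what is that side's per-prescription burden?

Demand slope: (112.5 − 102.5)/(38 − 42) = -2.5, so Qd = 207.5 − 2.5P.
Supply slope: (111 − 109)/(33 − 31) = 1, so Qs = P + 78.
Before the tax: set 207.5 − 2.5P = P + 78 → P* = $37, Q* = 115.
With the tax collected from producers, supply shifts: Qs = (P − 35) + 78.
New equilibrium: buyers pay $47, producers receive $12, Q = 90. (Wedge: Pb − Ps = 35.)
Per-prescription burden: buyers $10, producers $25.
Producers take the larger share because supply is less price-elastic here (demand slope 2.5 vs supply slope 1).
The less price-elastic side of the market bears the larger share of a per-unit tax.

Producers bear the larger share: $25 per prescription.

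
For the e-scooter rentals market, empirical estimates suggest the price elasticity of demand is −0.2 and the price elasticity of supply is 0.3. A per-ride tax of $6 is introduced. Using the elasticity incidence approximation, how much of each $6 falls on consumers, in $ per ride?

Incidence ratio: consumers' share ≈ εs / (εs + |εd|) = 0.3 / (0.3 + 0.2) = 0.6.
So consumers bear ≈ 0.6 × $6 = $3.6; producers bear $2.4.

Consumers bear ≈ $3.6 per ride.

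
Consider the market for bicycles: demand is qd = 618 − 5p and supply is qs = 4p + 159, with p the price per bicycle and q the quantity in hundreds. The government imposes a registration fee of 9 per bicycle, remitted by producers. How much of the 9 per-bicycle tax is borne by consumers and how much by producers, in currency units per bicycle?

Without the tax, 618 − 5p = 4p + 159 gives 9p = 459, so p* = 51 and q* = 363.
With the tax collected from producers, supply shifts: qs = 4(p − 9) + 159.
New equilibrium: consumers pay 55, producers receive 46, q = 343. (Wedge: pb − ps = 9.)
Burden on consumers: 4; on producers: 5. (They sum to 9.)
The less price-elastic side of the market bears the larger share of a per-unit tax.

Consumers bear 4 per bicycle; producers bear 5 per bicycle.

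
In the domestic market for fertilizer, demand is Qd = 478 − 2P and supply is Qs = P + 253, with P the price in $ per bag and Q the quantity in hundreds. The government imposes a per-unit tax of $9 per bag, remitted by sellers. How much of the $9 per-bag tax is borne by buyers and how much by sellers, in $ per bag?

Without the tax, 478 − 2P = P + 253 gives 3P = 225, so P* = $75 and Q* = 328.
With the tax collected from sellers, supply shifts: Qs = (P − 9) + 253.
New equilibrium: buyers pay $78, sellers receive $69, Q = 322. (Wedge: Pb − Ps = 9.)
Burden on buyers: $3; on sellers: $6. (They sum to $9.)

Buyers bear $3 per bag; sellers bear $6 per bag.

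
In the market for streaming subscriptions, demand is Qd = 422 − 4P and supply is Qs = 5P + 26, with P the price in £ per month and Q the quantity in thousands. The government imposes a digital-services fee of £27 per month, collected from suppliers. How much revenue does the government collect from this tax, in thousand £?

Tax revenue = £5022 thousand.

Without the tax, 422 − 4P = 5P + 26 gives 9P = 396, so P* = £44 and Q* = 246.
With the tax collected from suppliers, supply shifts: Qs = 5(P − 27) + 26.
Solving gives Q = 186 with buyers paying £59 and suppliers receiving £32 (the £27 wedge).
Revenue = t · Q = 27 · 186 = £5022.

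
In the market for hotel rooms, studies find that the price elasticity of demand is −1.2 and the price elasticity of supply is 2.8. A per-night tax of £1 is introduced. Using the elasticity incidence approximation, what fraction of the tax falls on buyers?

Buyers' share ≈ 0.7.

Incidence ratio: buyers' share ≈ εs / (εs + |εd|) = 2.8 / (2.8 + 1.2) = 0.7.
Supply is the more elastic side, so buyers bear the larger share.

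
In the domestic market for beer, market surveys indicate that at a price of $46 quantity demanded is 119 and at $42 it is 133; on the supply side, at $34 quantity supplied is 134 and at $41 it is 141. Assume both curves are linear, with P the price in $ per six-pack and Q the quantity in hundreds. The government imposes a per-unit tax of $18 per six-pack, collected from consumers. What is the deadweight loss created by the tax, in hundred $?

Demand slope: (133 − 119)/(42 − 46) = -3.5, so Qd = 280 − 3.5P.
Supply slope: (141 − 134)/(41 − 34) = 1, so Qs = P + 100.
Before the tax: set 280 − 3.5P = P + 100 → P* = $40, Q* = 140.
With the tax collected from consumers, demand (in seller-price terms) shifts: Qd = 280 − 3.5(P + 18).
Solving gives Q = 126 with consumers paying $44 and producers receiving $26 (the $18 wedge).
Quantity falls by |ΔQ| = |140 − 126| = 14.
DWL = ½ · t · |ΔQ| = ½ · 18 · 14 = $126.

Deadweight loss = $126 hundred.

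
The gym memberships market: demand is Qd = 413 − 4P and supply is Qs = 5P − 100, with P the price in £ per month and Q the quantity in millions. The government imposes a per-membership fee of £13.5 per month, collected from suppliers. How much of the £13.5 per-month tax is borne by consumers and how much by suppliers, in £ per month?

Consumers bear £7.5 per month; suppliers bear £6 per month.

Before the tax: set 413 − 4P = 5P − 100 → P* = £57, Q* = 185.
With the tax collected from suppliers, supply shifts: Qs = 5(P − 13.5) − 100.
New equilibrium: consumers pay £64.5, suppliers receive £51, Q = 155. (Wedge: Pb − Ps = 13.5.)
Burden on consumers: £7.5; on suppliers: £6. (They sum to £13.5.)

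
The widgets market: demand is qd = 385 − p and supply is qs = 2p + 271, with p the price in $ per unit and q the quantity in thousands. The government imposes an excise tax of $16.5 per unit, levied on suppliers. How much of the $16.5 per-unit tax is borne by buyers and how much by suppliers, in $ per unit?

Without the tax, 385 − p = 2p + 271 gives 3p = 114, so p* = $38 and q* = 347.
With the tax collected from suppliers, supply shifts: qs = 2(p − 16.5) + 271.
Solving gives q = 336 with buyers paying $49 and suppliers receiving $32.5 (the $16.5 wedge).
Burden on buyers: $11; on suppliers: $5.5. (They sum to $16.5.)
The less price-elastic side of the market bears the larger share of a per-unit tax.

Buyers bear $11 per unit; suppliers bear $5.5 per unit.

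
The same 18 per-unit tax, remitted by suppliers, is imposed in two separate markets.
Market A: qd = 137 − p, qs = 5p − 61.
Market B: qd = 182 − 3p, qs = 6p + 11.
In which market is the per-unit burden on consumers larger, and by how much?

Market A: pre-tax p* = 33, q* = 104; post-tax q = 89; per-unit burden on consumers = 15.
Market B: pre-tax p* = 19, q* = 125; post-tax q = 89; per-unit burden on consumers = 12.
Difference: 15 vs 12 → market A is larger by 3.

Market A, by 3.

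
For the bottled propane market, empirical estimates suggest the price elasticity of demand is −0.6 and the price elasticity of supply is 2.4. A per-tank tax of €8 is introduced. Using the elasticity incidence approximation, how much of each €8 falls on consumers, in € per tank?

Incidence ratio: consumers' share ≈ εs / (εs + |εd|) = 2.4 / (2.4 + 0.6) = 0.8.
So consumers bear ≈ 0.8 × €8 = €6.4; sellers bear €1.6.

Consumers bear ≈ €6.4 per tank.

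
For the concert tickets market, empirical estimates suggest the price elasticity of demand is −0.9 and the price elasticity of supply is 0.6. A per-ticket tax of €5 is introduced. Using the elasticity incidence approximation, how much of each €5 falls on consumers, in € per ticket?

Consumers bear ≈ €2 per ticket.

Incidence ratio: consumers' share ≈ εs / (εs + |εd|) = 0.6 / (0.6 + 0.9) = 0.4.
So consumers bear ≈ 0.4 × €5 = €2; suppliers bear €3.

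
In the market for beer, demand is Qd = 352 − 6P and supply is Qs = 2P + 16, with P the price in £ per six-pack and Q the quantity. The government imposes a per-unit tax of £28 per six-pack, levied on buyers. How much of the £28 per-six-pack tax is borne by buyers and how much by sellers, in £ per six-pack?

Before the tax: set 352 − 6P = 2P + 16 → P* = £42, Q* = 100.
With the tax collected from buyers, demand (in seller-price terms) shifts: Qd = 352 − 6(P + 28).
Solving gives Q = 58 with buyers paying £49 and sellers receiving £21 (the £28 wedge).
Burden on buyers: £7; on sellers: £21. (They sum to £28.)

Buyers bear £7 per six-pack; sellers bear £21 per six-pack.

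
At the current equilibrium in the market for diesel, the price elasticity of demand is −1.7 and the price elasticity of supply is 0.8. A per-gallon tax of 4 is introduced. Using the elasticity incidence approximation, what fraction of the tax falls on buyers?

Buyers' share ≈ 0.32.

Incidence ratio: buyers' share ≈ εs / (εs + |εd|) = 0.8 / (0.8 + 1.7) = 0.32.
Supply is the less elastic side, so buyers bear the smaller share.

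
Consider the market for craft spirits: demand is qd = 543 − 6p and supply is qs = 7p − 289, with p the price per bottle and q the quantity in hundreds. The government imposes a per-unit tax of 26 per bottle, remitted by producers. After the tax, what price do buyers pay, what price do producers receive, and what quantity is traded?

Buyers pay 78; producers receive 52; quantity = 75.

Without the tax, 543 − 6p = 7p − 289 gives 13p = 832, so p* = 64 and q* = 159.
With the tax collected from producers, supply shifts: qs = 7(p − 26) − 289.
Solving gives q = 75 with buyers paying 78 and producers receiving 52 (the 26 wedge).
The less price-elastic side of the market bears the larger share of a per-unit tax.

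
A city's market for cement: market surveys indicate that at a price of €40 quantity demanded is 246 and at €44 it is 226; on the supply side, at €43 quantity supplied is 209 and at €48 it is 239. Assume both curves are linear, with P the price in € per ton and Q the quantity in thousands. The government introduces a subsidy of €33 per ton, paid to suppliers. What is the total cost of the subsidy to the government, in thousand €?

Government outlay = €10263 thousand.

Demand slope: (226 − 246)/(44 − 40) = -5, so Qd = 446 − 5P.
Supply slope: (239 − 209)/(48 − 43) = 6, so Qs = 6P − 49.
Without the subsidy, 446 − 5P = 6P − 49 gives 11P = 495, so P* = €45 and Q* = 221.
With a per-unit subsidy paid to suppliers, each receives P + 33 per unit sold, so supply becomes Qs = 6(P + 33) − 49.
Solving gives Q = 311 with buyers paying €27 and suppliers receiving €60 (the €33 wedge).
Outlay = t · Q = 33 · 311 = €10263.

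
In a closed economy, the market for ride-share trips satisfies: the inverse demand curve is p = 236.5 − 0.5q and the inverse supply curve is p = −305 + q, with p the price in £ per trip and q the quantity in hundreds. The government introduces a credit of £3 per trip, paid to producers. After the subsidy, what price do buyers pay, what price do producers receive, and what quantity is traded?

Inverting to q(p) form: qd = 473 − 2p; qs = p + 305.
Without the subsidy, 473 − 2p = p + 305 gives 3p = 168, so p* = £56 and q* = 361.
With a per-unit subsidy paid to producers, each receives p + 3 per unit sold, so supply becomes qs = (p + 3) + 305.
New equilibrium: buyers pay £55, producers receive £58, q = 363. (Wedge: pb − ps = −3.)

Buyers pay £55; producers receive £58; quantity = 363.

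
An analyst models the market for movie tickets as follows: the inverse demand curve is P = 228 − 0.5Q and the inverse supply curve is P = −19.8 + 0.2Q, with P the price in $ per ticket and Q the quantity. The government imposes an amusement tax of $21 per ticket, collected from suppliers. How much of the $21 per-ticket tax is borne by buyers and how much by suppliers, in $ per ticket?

Buyers bear $15 per ticket; suppliers bear $6 per ticket.

Inverting to Q(P) form: Qd = 456 − 2P; Qs = 5P + 99.
Before the tax: set 456 − 2P = 5P + 99 → P* = $51, Q* = 354.
With the tax collected from suppliers, supply shifts: Qs = 5(P − 21) + 99.
Solving gives Q = 324 with buyers paying $66 and suppliers receiving $45 (the $21 wedge).
Burden on buyers: $15; on suppliers: $6. (They sum to $21.)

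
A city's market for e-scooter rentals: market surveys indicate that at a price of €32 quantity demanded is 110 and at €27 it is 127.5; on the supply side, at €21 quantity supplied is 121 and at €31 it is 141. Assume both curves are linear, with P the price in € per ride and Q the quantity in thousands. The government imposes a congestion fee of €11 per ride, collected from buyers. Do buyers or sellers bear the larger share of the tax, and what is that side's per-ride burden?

Sellers bear the larger share: €7 per ride.

Demand slope: (127.5 − 110)/(27 − 32) = -3.5, so Qd = 222 − 3.5P.
Supply slope: (141 − 121)/(31 − 21) = 2, so Qs = 2P + 79.
Before the tax: set 222 − 3.5P = 2P + 79 → P* = €26, Q* = 131.
With the tax collected from buyers, demand (in seller-price terms) shifts: Qd = 222 − 3.5(P + 11).
New equilibrium: buyers pay €30, sellers receive €19, Q = 117. (Wedge: Pb − Ps = 11.)
Per-ride burden: buyers €4, sellers €7.
Sellers take the larger share because supply is less price-elastic here (demand slope 3.5 vs supply slope 2).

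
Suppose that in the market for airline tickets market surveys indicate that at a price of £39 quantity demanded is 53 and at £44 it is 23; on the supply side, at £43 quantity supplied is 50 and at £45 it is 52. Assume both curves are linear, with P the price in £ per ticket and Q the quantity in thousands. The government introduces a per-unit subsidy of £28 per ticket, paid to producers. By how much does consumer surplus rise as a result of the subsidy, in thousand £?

Demand slope: (23 − 53)/(44 − 39) = -6, so Qd = 287 − 6P.
Supply slope: (52 − 50)/(45 − 43) = 1, so Qs = P + 7.
Before the subsidy: set 287 − 6P = P + 7 → P* = £40, Q* = 47.
With a per-unit subsidy paid to producers, each receives P + 28 per unit sold, so supply becomes Qs = (P + 28) + 7.
Solving gives Q = 71 with consumers paying £36 and producers receiving £64 (the £28 wedge).
ΔCS is the trapezoid between Q = 71 and Q = 47 of height £4: ½ · (47 + 71) · 4 = £236.

Consumer surplus rises by £236 thousand.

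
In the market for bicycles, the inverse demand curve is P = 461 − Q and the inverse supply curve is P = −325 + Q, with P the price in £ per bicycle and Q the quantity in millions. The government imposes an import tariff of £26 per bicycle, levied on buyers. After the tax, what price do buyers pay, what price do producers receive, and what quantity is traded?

Inverting to Q(P) form: Qd = 461 − P; Qs = P + 325.
Without the tax, 461 − P = P + 325 gives 2P = 136, so P* = £68 and Q* = 393.
With the tax collected from buyers, demand (in seller-price terms) shifts: Qd = 461 − (P + 26).
Solving gives Q = 380 with buyers paying £81 and producers receiving £55 (the £26 wedge).

Buyers pay £81; producers receive £55; quantity = 380.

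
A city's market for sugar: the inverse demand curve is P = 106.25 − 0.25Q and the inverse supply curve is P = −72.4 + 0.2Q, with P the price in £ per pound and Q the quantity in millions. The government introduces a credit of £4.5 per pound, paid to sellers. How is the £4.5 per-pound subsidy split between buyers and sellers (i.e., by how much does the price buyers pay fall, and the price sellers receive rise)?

Inverting to Q(P) form: Qd = 425 − 4P; Qs = 5P + 362.
Without the subsidy, 425 − 4P = 5P + 362 gives 9P = 63, so P* = £7 and Q* = 397.
With a per-unit subsidy paid to sellers, each receives P + 4.5 per unit sold, so supply becomes Qs = 5(P + 4.5) + 362.
New equilibrium: buyers pay £4.5, sellers receive £9, Q = 407. (Wedge: Pb − Ps = −4.5.)
Gain to buyers: £2.5; to sellers: £2. (They sum to £4.5.)

Buyers gain £2.5 per pound; sellers gain £2 per pound.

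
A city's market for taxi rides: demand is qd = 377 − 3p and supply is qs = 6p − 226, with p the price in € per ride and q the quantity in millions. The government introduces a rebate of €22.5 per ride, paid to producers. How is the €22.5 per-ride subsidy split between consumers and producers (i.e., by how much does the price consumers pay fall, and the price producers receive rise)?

Consumers gain €15 per ride; producers gain €7.5 per ride.

Before the subsidy: set 377 − 3p = 6p − 226 → p* = €67, q* = 176.
With a per-unit subsidy paid to producers, each receives p + 22.5 per unit sold, so supply becomes qs = 6(p + 22.5) − 226.
Solving gives q = 221 with consumers paying €52 and producers receiving €74.5 (the €22.5 wedge).
Gain to consumers: €15; to producers: €7.5. (They sum to €22.5.)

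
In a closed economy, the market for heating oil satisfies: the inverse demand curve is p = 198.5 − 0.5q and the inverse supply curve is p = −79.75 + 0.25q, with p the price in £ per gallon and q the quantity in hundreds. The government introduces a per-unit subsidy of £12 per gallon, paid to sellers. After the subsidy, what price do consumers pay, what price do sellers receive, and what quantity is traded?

Rewrite in direct form: qd = 397 − 2p and qs = 4p + 319.
Before the subsidy: set 397 − 2p = 4p + 319 → p* = £13, q* = 371.
With a per-unit subsidy paid to sellers, each receives p + 12 per unit sold, so supply becomes qs = 4(p + 12) + 319.
New equilibrium: consumers pay £5, sellers receive £17, q = 387. (Wedge: pb − ps = −12.)

Consumers pay £5; sellers receive £17; quantity = 387.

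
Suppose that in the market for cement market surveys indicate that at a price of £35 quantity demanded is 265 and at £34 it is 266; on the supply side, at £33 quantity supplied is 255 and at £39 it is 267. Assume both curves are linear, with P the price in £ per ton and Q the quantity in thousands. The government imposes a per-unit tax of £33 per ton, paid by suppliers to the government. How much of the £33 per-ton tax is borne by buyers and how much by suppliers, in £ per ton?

Buyers bear £22 per ton; suppliers bear £11 per ton.

Demand slope: (266 − 265)/(34 − 35) = -1, so Qd = 300 − P.
Supply slope: (267 − 255)/(39 − 33) = 2, so Qs = 2P + 189.
Without the tax, 300 − P = 2P + 189 gives 3P = 111, so P* = £37 and Q* = 263.
With the tax collected from suppliers, supply shifts: Qs = 2(P − 33) + 189.
New equilibrium: buyers pay £59, suppliers receive £26, Q = 241. (Wedge: Pb − Ps = 33.)
Burden on buyers: £22; on suppliers: £11. (They sum to £33.)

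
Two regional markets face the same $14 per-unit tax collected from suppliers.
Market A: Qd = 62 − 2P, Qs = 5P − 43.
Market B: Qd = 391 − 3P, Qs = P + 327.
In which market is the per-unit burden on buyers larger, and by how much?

Market A: pre-tax P* = $15, Q* = 32; post-tax Q = 12; per-unit burden on buyers = $10.
Market B: pre-tax P* = $16, Q* = 343; post-tax Q = 332.5; per-unit burden on buyers = $3.5.
Difference: $10 vs $3.5 → market A is larger by $6.5.

Market A, by $6.5.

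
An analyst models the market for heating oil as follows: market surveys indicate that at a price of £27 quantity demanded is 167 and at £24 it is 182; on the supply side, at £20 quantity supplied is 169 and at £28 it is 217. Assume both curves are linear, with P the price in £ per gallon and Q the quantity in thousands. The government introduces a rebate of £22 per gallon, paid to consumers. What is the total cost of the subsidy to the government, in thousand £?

Demand slope: (182 − 167)/(24 − 27) = -5, so Qd = 302 − 5P.
Supply slope: (217 − 169)/(28 − 20) = 6, so Qs = 6P + 49.
Before the subsidy: set 302 − 5P = 6P + 49 → P* = £23, Q* = 187.
With a per-unit subsidy paid to consumers, each effectively pays P − 22, so demand becomes Qd = 302 − 5(P − 22).
Solving gives Q = 247 with consumers paying £11 and sellers receiving £33 (the £22 wedge).
Outlay = t · Q = 22 · 247 = £5434.

Government outlay = £5434 thousand.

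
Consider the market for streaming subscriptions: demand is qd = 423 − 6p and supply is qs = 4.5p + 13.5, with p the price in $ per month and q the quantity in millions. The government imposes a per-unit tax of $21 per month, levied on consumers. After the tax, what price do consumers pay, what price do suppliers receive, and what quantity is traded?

Before the tax: set 423 − 6p = 4.5p + 13.5 → p* = $39, q* = 189.
With the tax collected from consumers, demand (in seller-price terms) shifts: qd = 423 − 6(p + 21).
Solving gives q = 135 with consumers paying $48 and suppliers receiving $27 (the $21 wedge).
The less price-elastic side of the market bears the larger share of a per-unit tax.

Consumers pay $48; suppliers receive $27; quantity = 135.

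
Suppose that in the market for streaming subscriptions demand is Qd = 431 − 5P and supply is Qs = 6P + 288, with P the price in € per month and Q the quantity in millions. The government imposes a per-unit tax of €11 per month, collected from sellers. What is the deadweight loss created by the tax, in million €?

Before the tax: set 431 − 5P = 6P + 288 → P* = €13, Q* = 366.
With the tax collected from sellers, supply shifts: Qs = 6(P − 11) + 288.
New equilibrium: consumers pay €19, sellers receive €8, Q = 336. (Wedge: Pb − Ps = 11.)
Quantity falls by |ΔQ| = |366 − 336| = 30.
DWL = ½ · t · |ΔQ| = ½ · 11 · 30 = €165.

Deadweight loss = €165 million.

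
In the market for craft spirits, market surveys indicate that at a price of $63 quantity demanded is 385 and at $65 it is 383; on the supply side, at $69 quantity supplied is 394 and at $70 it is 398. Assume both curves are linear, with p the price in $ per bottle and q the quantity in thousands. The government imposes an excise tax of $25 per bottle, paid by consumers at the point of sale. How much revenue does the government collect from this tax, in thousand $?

Tax revenue = $9050 thousand.

Demand slope: (383 − 385)/(65 − 63) = -1, so qd = 448 − p.
Supply slope: (398 − 394)/(70 − 69) = 4, so qs = 4p + 118.
Before the tax: set 448 − p = 4p + 118 → p* = $66, q* = 382.
With the tax collected from consumers, demand (in seller-price terms) shifts: qd = 448 − (p + 25).
Solving gives q = 362 with consumers paying $86 and suppliers receiving $61 (the $25 wedge).
Revenue = t · Q = 25 · 362 = $9050.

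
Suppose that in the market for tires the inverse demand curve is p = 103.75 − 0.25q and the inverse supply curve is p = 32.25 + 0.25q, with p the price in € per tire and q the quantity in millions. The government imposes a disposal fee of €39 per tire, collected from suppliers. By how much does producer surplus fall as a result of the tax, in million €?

Rewrite in direct form: qd = 415 − 4p and qs = 4p − 129.
Before the tax: set 415 − 4p = 4p − 129 → p* = €68, q* = 143.
With the tax collected from suppliers, supply shifts: qs = 4(p − 39) − 129.
Solving gives q = 65 with buyers paying €87.5 and suppliers receiving €48.5 (the €39 wedge).
ΔPS is the trapezoid between Q = 65 and Q = 143 of height €19.5: ½ · (143 + 65) · 19.5 = €2028.

Producer surplus falls by €2028 million.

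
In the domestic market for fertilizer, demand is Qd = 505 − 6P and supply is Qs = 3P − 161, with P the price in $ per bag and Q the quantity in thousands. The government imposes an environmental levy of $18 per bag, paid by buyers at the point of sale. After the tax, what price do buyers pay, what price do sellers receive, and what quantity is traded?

Buyers pay $80; sellers receive $62; quantity = 25.

Without the tax, 505 − 6P = 3P − 161 gives 9P = 666, so P* = $74 and Q* = 61.
With the tax collected from buyers, demand (in seller-price terms) shifts: Qd = 505 − 6(P + 18).
Solving gives Q = 25 with buyers paying $80 and sellers receiving $62 (the $18 wedge).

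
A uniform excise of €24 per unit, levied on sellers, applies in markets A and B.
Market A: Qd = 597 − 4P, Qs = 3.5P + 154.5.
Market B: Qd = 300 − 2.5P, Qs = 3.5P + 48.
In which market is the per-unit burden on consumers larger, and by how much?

Market B, by €2.8.

Market A: pre-tax P* = €59, Q* = 361; post-tax Q = 316.2; per-unit burden on consumers = €11.2.
Market B: pre-tax P* = €42, Q* = 195; post-tax Q = 160; per-unit burden on consumers = €14.
Difference: €11.2 vs €14 → market B is larger by €2.8.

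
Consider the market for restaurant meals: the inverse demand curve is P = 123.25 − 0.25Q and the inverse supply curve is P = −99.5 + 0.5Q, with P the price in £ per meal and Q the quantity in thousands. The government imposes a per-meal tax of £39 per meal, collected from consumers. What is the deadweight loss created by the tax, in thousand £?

Deadweight loss = £1014 thousand.

Rewrite in direct form: Qd = 493 − 4P and Qs = 2P + 199.
Before the tax: set 493 − 4P = 2P + 199 → P* = £49, Q* = 297.
With the tax collected from consumers, demand (in seller-price terms) shifts: Qd = 493 − 4(P + 39).
New equilibrium: consumers pay £62, producers receive £23, Q = 245. (Wedge: Pb − Ps = 39.)
Quantity falls by |ΔQ| = |297 − 245| = 52.
DWL = ½ · t · |ΔQ| = ½ · 39 · 52 = £1014.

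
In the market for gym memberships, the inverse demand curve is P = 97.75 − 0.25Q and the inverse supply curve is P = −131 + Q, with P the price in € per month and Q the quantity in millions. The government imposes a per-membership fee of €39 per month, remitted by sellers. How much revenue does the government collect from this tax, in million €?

Inverting to Q(P) form: Qd = 391 − 4P; Qs = P + 131.
Before the tax: set 391 − 4P = P + 131 → P* = €52, Q* = 183.
With the tax collected from sellers, supply shifts: Qs = (P − 39) + 131.
Solving gives Q = 151.8 with buyers paying €59.8 and sellers receiving €20.8 (the €39 wedge).
Revenue = t · Q = 39 · 151.8 = €5920.2.

Tax revenue = €5920.2 million.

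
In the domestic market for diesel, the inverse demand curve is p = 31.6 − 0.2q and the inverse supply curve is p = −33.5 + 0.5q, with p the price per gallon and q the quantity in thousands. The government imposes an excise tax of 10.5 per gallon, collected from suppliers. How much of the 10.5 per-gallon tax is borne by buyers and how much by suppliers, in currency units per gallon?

Buyers bear 3 per gallon; suppliers bear 7.5 per gallon.

Inverting to q(p) form: qd = 158 − 5p; qs = 2p + 67.
Before the tax: set 158 − 5p = 2p + 67 → p* = 13, q* = 93.
With the tax collected from suppliers, supply shifts: qs = 2(p − 10.5) + 67.
Solving gives q = 78 with buyers paying 16 and suppliers receiving 5.5 (the 10.5 wedge).
Burden on buyers: 3; on suppliers: 7.5. (They sum to 10.5.)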